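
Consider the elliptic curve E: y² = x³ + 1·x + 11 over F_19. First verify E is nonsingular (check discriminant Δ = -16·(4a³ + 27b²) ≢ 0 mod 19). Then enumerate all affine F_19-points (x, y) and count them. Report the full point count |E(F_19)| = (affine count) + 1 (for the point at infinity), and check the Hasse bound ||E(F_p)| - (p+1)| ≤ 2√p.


Affine points = {(0, 7), (0, 12), (6, 9), (6, 10), (7, 0), (11, 2), (11, 17), (13, 6), (13, 13), (15, 0), (16, 0), (17, 1), (17, 18), (18, 3), (18, 16)}; affine count = 15; |E(F_19)| = 16.

Discriminant check: Δ ∝ 4a³ + 27b² = 4·1³ + 27·11² = 4·1 + 27·121 ≡ 3 (mod 19). Nonzero ⇒ E is nonsingular.
For each x ∈ F_19, compute rhs = x³ + 1·x + 11 mod 19, then count y ∈ F_19 with y² ≡ rhs.
  x = 0: rhs = 11, matching y values: 7, 12 (2 points).
  x = 1: rhs = 13, matching y values: none (0 points).
  x = 2: rhs = 2, matching y values: none (0 points).
  x = 3: rhs = 3, matching y values: none (0 points).
  x = 4: rhs = 3, matching y values: none (0 points).
  x = 5: rhs = 8, matching y values: none (0 points).
  x = 6: rhs = 5, matching y values: 9, 10 (2 points).
  x = 7: rhs = 0, matching y values: 0 (1 points).
  x = 8: rhs = 18, matching y values: none (0 points).
  x = 9: rhs = 8, matching y values: none (0 points).
  x = 10: rhs = 14, matching y values: none (0 points).
  x = 11: rhs = 4, matching y values: 2, 17 (2 points).
  x = 12: rhs = 3, matching y values: none (0 points).
  x = 13: rhs = 17, matching y values: 6, 13 (2 points).
  x = 14: rhs = 14, matching y values: none (0 points).
  x = 15: rhs = 0, matching y values: 0 (1 points).
  x = 16: rhs = 0, matching y values: 0 (1 points).
  x = 17: rhs = 1, matching y values: 1, 18 (2 points).
  x = 18: rhs = 9, matching y values: 3, 16 (2 points).
Total affine count: 15.
Full point count |E(F_19)| = 15 + 1 = 16.
Hasse bound: |16 − (19+1)| = |-4| = 4 ≤ 2√19 ≈ 8.7178 ✓.


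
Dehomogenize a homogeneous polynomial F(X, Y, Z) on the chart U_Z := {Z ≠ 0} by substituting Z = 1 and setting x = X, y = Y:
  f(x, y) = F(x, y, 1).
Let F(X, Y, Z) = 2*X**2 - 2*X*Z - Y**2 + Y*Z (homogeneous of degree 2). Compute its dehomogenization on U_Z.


f(x, y) = 2*x**2 - 2*x - y**2 + y

On U_Z we set Z = 1. Each monomial c·X^i·Y^j·Z^k in F becomes c·x^i·y^j·1^k = c·x^i·y^j.
Substituting Z = 1: F(X, Y, 1) = 2*x**2 - 2*x - y**2 + y.
Note: deg(f) ≤ deg(F) = 2; strict inequality happens when F is divisible by Z (lost terms).


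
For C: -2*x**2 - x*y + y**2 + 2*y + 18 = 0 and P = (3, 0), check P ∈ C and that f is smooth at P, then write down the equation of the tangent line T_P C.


Tangent line at P: -12*x - y + 36 = 0.

Step 1: f(3, 0) = 0, so P lies on C.
Step 2: partial derivatives
  f_x(x, y) = -4*x - y, f_y(x, y) = -x + 2*y + 2.
  f_x(P) = -12, f_y(P) = -1 (gradient nonzero, so P is smooth).
Step 3: tangent line at P: -12·(x − 3) + -1·(y − 0) = 0.
Expanding: -12*x - y + 36 = 0.


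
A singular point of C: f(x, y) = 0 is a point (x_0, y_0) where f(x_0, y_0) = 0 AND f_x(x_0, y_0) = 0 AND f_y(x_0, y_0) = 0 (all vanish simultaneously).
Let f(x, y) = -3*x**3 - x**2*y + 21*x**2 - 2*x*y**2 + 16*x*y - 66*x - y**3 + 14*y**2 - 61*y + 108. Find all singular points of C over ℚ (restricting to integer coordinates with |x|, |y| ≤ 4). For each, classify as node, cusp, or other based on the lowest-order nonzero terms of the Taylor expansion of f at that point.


Singular points: {(2, 3)}; classification: cusp.

Compute partial derivatives:
  f_x = -9*x**2 - 2*x*y + 42*x - 2*y**2 + 16*y - 66.
  f_y = -x**2 - 4*x*y + 16*x - 3*y**2 + 28*y - 61.
Scan x_0 ∈ {−4, ..., 4}. For each x_0, f_y(x_0, y) is a polynomial in y; find its integer roots y ∈ {−4, ..., 4}, then test f_x and f at those candidates.
  x = -4: f_y(-4, y) = -3*y**2 + 44*y - 141; no integer root y with |y| ≤ 4.
  x = -3: f_y(-3, y) = -3*y**2 + 40*y - 118; no integer root y with |y| ≤ 4.
  x = -2: f_y(-2, y) = -3*y**2 + 36*y - 97; no integer root y with |y| ≤ 4.
  x = -1: f_y(-1, y) = -3*y**2 + 32*y - 78; no integer root y with |y| ≤ 4.
  x = 0: f_y(0, y) = -3*y**2 + 28*y - 61; no integer root y with |y| ≤ 4.
  x = 1: f_y(1, y) = -3*y**2 + 24*y - 46; no integer root y with |y| ≤ 4.
  x = 2: f_y(2, y) = -3*y**2 + 20*y - 33; vanishes at y ∈ {3}. (2, 3): f_x = 0, f = 0 — SINGULAR.
  x = 3: f_y(3, y) = -3*y**2 + 16*y - 22; no integer root y with |y| ≤ 4.
  x = 4: f_y(4, y) = -3*y**2 + 12*y - 13; no integer root y with |y| ≤ 4.
Only singular point on the grid: (2, 3).
Classify: substitute x = 2 + u, y = 3 + v and expand: f = -3*u**3 - u**2*v - 2*u*v**2 - v**3 + v**2.
No constant or linear terms (consistent with a singular point). Quadratic part: v**2. Cubic part: -3*u**3 - u**2*v - 2*u*v**2 - v**3.
The quadratic part v**2 is a perfect square, so there is a single (double) tangent line v = 0, i.e. y = 3. Restricting the cubic part to that line (v = 0) leaves -3*u**3 ≠ 0, so f is not divisible by v and the branch is v² ≈ 3*u**3 to lowest order — this is a cusp.
Classification: cusp.


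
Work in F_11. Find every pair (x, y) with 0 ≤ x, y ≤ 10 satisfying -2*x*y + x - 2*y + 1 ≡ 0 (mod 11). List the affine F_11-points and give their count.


Affine F_11-points: {(0, 6), (1, 6), (2, 6), (3, 6), (4, 6), (5, 6), (6, 6), (7, 6), (8, 6), (9, 6), (10, 0), (10, 1), (10, 2), (10, 3), (10, 4), (10, 5), (10, 6), (10, 7), (10, 8), (10, 9), (10, 10)}; count = 21.

For each of the 121 pairs (x, y) ∈ F_11², evaluate f(x, y) mod 11. Record the zeros.
  x = 0: [0↦1, 1↦10, 2↦8, 3↦6, 4↦4, 5↦2, 6↦0, 7↦9, 8↦7, 9↦5, 10↦3]  zeros at y ∈ {6}
  x = 1: [0↦2, 1↦9, 2↦5, 3↦1, 4↦8, 5↦4, 6↦0, 7↦7, 8↦3, 9↦10, 10↦6]  zeros at y ∈ {6}
  x = 2: [0↦3, 1↦8, 2↦2, 3↦7, 4↦1, 5↦6, 6↦0, 7↦5, 8↦10, 9↦4, 10↦9]  zeros at y ∈ {6}
  x = 3: [0↦4, 1↦7, 2↦10, 3↦2, 4↦5, 5↦8, 6↦0, 7↦3, 8↦6, 9↦9, 10↦1]  zeros at y ∈ {6}
  x = 4: [0↦5, 1↦6, 2↦7, 3↦8, 4↦9, 5↦10, 6↦0, 7↦1, 8↦2, 9↦3, 10↦4]  zeros at y ∈ {6}
  x = 5: [0↦6, 1↦5, 2↦4, 3↦3, 4↦2, 5↦1, 6↦0, 7↦10, 8↦9, 9↦8, 10↦7]  zeros at y ∈ {6}
  x = 6: [0↦7, 1↦4, 2↦1, 3↦9, 4↦6, 5↦3, 6↦0, 7↦8, 8↦5, 9↦2, 10↦10]  zeros at y ∈ {6}
  x = 7: [0↦8, 1↦3, 2↦9, 3↦4, 4↦10, 5↦5, 6↦0, 7↦6, 8↦1, 9↦7, 10↦2]  zeros at y ∈ {6}
  x = 8: [0↦9, 1↦2, 2↦6, 3↦10, 4↦3, 5↦7, 6↦0, 7↦4, 8↦8, 9↦1, 10↦5]  zeros at y ∈ {6}
  x = 9: [0↦10, 1↦1, 2↦3, 3↦5, 4↦7, 5↦9, 6↦0, 7↦2, 8↦4, 9↦6, 10↦8]  zeros at y ∈ {6}
  x = 10: [0↦0, 1↦0, 2↦0, 3↦0, 4↦0, 5↦0, 6↦0, 7↦0, 8↦0, 9↦0, 10↦0]  zeros at y ∈ {0, 1, 2, 3, 4, 5, 6, 7, 8, 9, 10}
Collecting zeros: affine points = {(0, 6), (1, 6), (2, 6), (3, 6), (4, 6), (5, 6), (6, 6), (7, 6), (8, 6), (9, 6), (10, 0), (10, 1), (10, 2), (10, 3), (10, 4), (10, 5), (10, 6), (10, 7), (10, 8), (10, 9), (10, 10)}.
Total count |C(F_11)_aff| = 21.


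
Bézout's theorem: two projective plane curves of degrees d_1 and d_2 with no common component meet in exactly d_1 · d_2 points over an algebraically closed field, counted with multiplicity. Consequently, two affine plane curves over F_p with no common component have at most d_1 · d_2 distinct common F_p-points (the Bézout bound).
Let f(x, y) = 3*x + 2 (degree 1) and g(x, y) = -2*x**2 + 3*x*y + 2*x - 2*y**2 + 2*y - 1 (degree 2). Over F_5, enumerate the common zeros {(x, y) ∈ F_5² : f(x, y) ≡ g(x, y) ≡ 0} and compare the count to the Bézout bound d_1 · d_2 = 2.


Common zeros: ∅; count = 0; Bézout bound = 2.

deg(f) = 1, deg(g) = 2, so Bézout bound = 2.
Scan x ∈ F_5. For each x, list the y ∈ F_5 with f(x, y) ≡ 0 and those with g(x, y) ≡ 0 (mod 5); the common zeros in that column are the intersection.
  x = 0: f ≡ 0 at y ∈ ∅; g ≡ 0 at y ∈ {2, 4}; common: ∅.
  x = 1: f ≡ 0 at y ∈ {0, 1, 2, 3, 4}; g ≡ 0 at y ∈ ∅; common: ∅.
  x = 2: f ≡ 0 at y ∈ ∅; g ≡ 0 at y ∈ {0, 4}; common: ∅.
  x = 3: f ≡ 0 at y ∈ ∅; g ≡ 0 at y ∈ ∅; common: ∅.
  x = 4: f ≡ 0 at y ∈ ∅; g ≡ 0 at y ∈ {0, 2}; common: ∅.
Collecting: common zeros = ∅, so the count is 0.
Comparison with the Bézout bound: 0 ≤ 2 = deg(f)·deg(g), as expected for curves with no common component (the affine F_5-count falls short of the bound because intersections may lie at infinity, over extension fields, or carry multiplicity).


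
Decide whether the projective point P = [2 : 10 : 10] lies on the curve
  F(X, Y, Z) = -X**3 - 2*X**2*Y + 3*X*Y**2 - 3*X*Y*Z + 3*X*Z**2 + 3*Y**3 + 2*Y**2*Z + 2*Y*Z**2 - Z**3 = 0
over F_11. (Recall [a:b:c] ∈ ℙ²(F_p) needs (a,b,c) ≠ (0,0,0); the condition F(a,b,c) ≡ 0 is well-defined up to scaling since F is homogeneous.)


F(2,10,10) ≡ 0 (mod 11); P is on the curve.

Evaluate F(2, 10, 10) term-by-term (mod 11).
  -X**3 ↦ -1·8·1·1 = -8
  -2*X**2*Y ↦ -2·4·10·1 = -80
  3*X*Y**2 ↦ 3·2·100·1 = 600
  -3*X*Y*Z ↦ -3·2·10·10 = -600
  3*X*Z**2 ↦ 3·2·1·100 = 600
  3*Y**3 ↦ 3·1·1000·1 = 3000
  2*Y**2*Z ↦ 2·1·100·10 = 2000
  2*Y*Z**2 ↦ 2·1·10·100 = 2000
  -Z**3 ↦ -1·1·1·1000 = -1000
Sum: F(2, 10, 10) = (-8) + (-80) + (600) + (-600) + (600) + (3000) + (2000) + (2000) + (-1000) = 6512.
Reducing mod 11: 6512 ≡ 0 (mod 11).
Since F(a, b, c) ≡ 0 (mod 11), P lies on the curve.


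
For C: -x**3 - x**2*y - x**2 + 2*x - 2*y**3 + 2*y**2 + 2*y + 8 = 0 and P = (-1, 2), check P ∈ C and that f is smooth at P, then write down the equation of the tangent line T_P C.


Tangent line at P: 5*x - 15*y + 35 = 0.

Step 1: f(-1, 2) = 0, so P lies on C.
Step 2: partial derivatives
  f_x(x, y) = -3*x**2 - 2*x*y - 2*x + 2, f_y(x, y) = -x**2 - 6*y**2 + 4*y + 2.
  f_x(P) = 5, f_y(P) = -15 (gradient nonzero, so P is smooth).
Step 3: tangent line at P: 5·(x − -1) + -15·(y − 2) = 0.
Expanding: 5*x - 15*y + 35 = 0.


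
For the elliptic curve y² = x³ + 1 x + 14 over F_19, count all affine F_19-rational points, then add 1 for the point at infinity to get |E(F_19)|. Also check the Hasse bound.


Affine points = {(1, 4), (1, 15), (2, 9), (2, 10), (3, 5), (3, 14), (4, 5), (4, 14), (5, 7), (5, 12), (9, 7), (9, 12), (10, 6), (10, 13), (11, 8), (11, 11), (12, 5), (12, 14), (13, 1), (13, 18), (14, 6), (14, 13), (17, 2), (17, 17)}; affine count = 24; |E(F_19)| = 25.

Discriminant check: Δ ∝ 4a³ + 27b² = 4·1³ + 27·14² = 4·1 + 27·196 ≡ 14 (mod 19). Nonzero ⇒ E is nonsingular.
For each x ∈ F_19, compute rhs = x³ + 1·x + 14 mod 19, then count y ∈ F_19 with y² ≡ rhs.
  x = 0: rhs = 14, matching y values: none (0 points).
  x = 1: rhs = 16, matching y values: 4, 15 (2 points).
  x = 2: rhs = 5, matching y values: 9, 10 (2 points).
  x = 3: rhs = 6, matching y values: 5, 14 (2 points).
  x = 4: rhs = 6, matching y values: 5, 14 (2 points).
  x = 5: rhs = 11, matching y values: 7, 12 (2 points).
  x = 6: rhs = 8, matching y values: none (0 points).
  x = 7: rhs = 3, matching y values: none (0 points).
  x = 8: rhs = 2, matching y values: none (0 points).
  x = 9: rhs = 11, matching y values: 7, 12 (2 points).
  x = 10: rhs = 17, matching y values: 6, 13 (2 points).
  x = 11: rhs = 7, matching y values: 8, 11 (2 points).
  x = 12: rhs = 6, matching y values: 5, 14 (2 points).
  x = 13: rhs = 1, matching y values: 1, 18 (2 points).
  x = 14: rhs = 17, matching y values: 6, 13 (2 points).
  x = 15: rhs = 3, matching y values: none (0 points).
  x = 16: rhs = 3, matching y values: none (0 points).
  x = 17: rhs = 4, matching y values: 2, 17 (2 points).
  x = 18: rhs = 12, matching y values: none (0 points).
Total affine count: 24.
Full point count |E(F_19)| = 24 + 1 = 25.
Hasse bound: |25 − (19+1)| = |5| = 5 ≤ 2√19 ≈ 8.7178 ✓.


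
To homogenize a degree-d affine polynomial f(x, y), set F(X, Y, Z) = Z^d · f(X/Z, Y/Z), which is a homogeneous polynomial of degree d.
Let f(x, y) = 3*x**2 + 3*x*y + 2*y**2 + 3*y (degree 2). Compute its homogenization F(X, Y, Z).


F(X, Y, Z) = 3*X**2 + 3*X*Y + 2*Y**2 + 3*Y*Z

deg(f) = 2.
Substitute x = X/Z, y = Y/Z into f, then multiply by Z^2.
  monomial 3·x^2·y^0 ↦ 3·X^2·Y^0·Z^0.
  monomial 3·x^1·y^1 ↦ 3·X^1·Y^1·Z^0.
  monomial 2·x^0·y^2 ↦ 2·X^0·Y^2·Z^0.
  monomial 3·x^0·y^1 ↦ 3·X^0·Y^1·Z^1.
Collecting: F(X, Y, Z) = 3*X**2 + 3*X*Y + 2*Y**2 + 3*Y*Z.


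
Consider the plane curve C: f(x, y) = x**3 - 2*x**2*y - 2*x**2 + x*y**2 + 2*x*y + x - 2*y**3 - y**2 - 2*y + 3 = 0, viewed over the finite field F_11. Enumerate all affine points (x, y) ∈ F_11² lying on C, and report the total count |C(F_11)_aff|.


Affine F_11-points: {(0, 3), (3, 6), (3, 7), (3, 10), (4, 3), (4, 7), (4, 8), (6, 2), (6, 4), (7, 4), (7, 5), (8, 1), (8, 4), (9, 7), (10, 1)}; count = 15.

For each of the 121 pairs (x, y) ∈ F_11², evaluate f(x, y) mod 11. Record the zeros.
  x = 0: [0↦3, 1↦9, 2↦1, 3↦0, 4↦5, 5↦4, 6↦7, 7↦2, 8↦10, 9↦8, 10↦6]  zeros at y ∈ {3}
  x = 1: [0↦3, 1↦10, 2↦5, 3↦9, 4↦10, 5↦7, 6↦10, 7↦7, 8↦8, 9↦1, 10↦7]  zeros at y ∈ ∅
  x = 2: [0↦5, 1↦9, 2↦3, 3↦8, 4↦1, 5↦3, 6↦2, 7↦8, 8↦9, 9↦4, 10↦3]  zeros at y ∈ ∅
  x = 3: [0↦4, 1↦1, 2↦1, 3↦3, 4↦6, 5↦9, 6↦0, 7↦0, 8↦8, 9↦1, 10↦0]  zeros at y ∈ {6, 7, 10}
  x = 4: [0↦6, 1↦3, 2↦5, 3↦0, 4↦9, 5↦9, 6↦10, 7↦0, 8↦0, 9↦9, 10↦4]  zeros at y ∈ {3, 7, 8}
  x = 5: [0↦6, 1↦10, 2↦10, 3↦5, 4↦5, 5↦9, 6↦5, 7↦3, 8↦2, 9↦1, 10↦10]  zeros at y ∈ ∅
  x = 6: [0↦10, 1↦6, 2↦0, 3↦2, 4↦0, 5↦4, 6↦2, 7↦4, 8↦9, 9↦5, 10↦2]  zeros at y ∈ {2, 4}
  x = 7: [0↦2, 1↦8, 2↦3, 3↦8, 4↦0, 5↦0, 6↦7, 7↦9, 8↦5, 9↦5, 10↦8]  zeros at y ∈ {4, 5}
  x = 8: [0↦10, 1↦0, 2↦3, 3↦7, 4↦0, 5↦3, 6↦4, 7↦2, 8↦7, 9↦7, 10↦1]  zeros at y ∈ {1, 4}
  x = 9: [0↦7, 1↦10, 2↦6, 3↦5, 4↦6, 5↦8, 6↦10, 7↦0, 8↦10, 9↦6, 10↦9]  zeros at y ∈ {7}
  x = 10: [0↦10, 1↦0, 2↦7, 3↦8, 4↦2, 5↦10, 6↦9, 7↦9, 8↦9, 9↦8, 10↦5]  zeros at y ∈ {1}
Collecting zeros: affine points = {(0, 3), (3, 6), (3, 7), (3, 10), (4, 3), (4, 7), (4, 8), (6, 2), (6, 4), (7, 4), (7, 5), (8, 1), (8, 4), (9, 7), (10, 1)}.
Total count |C(F_11)_aff| = 15.


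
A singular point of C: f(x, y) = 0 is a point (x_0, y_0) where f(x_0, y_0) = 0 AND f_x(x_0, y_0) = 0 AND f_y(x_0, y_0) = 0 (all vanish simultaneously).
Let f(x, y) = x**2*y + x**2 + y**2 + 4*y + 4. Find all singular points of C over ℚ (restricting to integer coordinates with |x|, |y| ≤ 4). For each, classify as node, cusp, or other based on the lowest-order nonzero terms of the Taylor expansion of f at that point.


Singular points: {(0, -2)}; classification: node.

Compute partial derivatives:
  f_x = 2*x*y + 2*x.
  f_y = x**2 + 2*y + 4.
Scan x_0 ∈ {−4, ..., 4}. For each x_0, f_y(x_0, y) is a polynomial in y; find its integer roots y ∈ {−4, ..., 4}, then test f_x and f at those candidates.
  x = -4: f_y(-4, y) = 2*y + 20; no integer root y with |y| ≤ 4.
  x = -3: f_y(-3, y) = 2*y + 13; no integer root y with |y| ≤ 4.
  x = -2: f_y(-2, y) = 2*y + 8; vanishes at y ∈ {-4}. (-2, -4): f_x = 12 ≠ 0.
  x = -1: f_y(-1, y) = 2*y + 5; no integer root y with |y| ≤ 4.
  x = 0: f_y(0, y) = 2*y + 4; vanishes at y ∈ {-2}. (0, -2): f_x = 0, f = 0 — SINGULAR.
  x = 1: f_y(1, y) = 2*y + 5; no integer root y with |y| ≤ 4.
  x = 2: f_y(2, y) = 2*y + 8; vanishes at y ∈ {-4}. (2, -4): f_x = -12 ≠ 0.
  x = 3: f_y(3, y) = 2*y + 13; no integer root y with |y| ≤ 4.
  x = 4: f_y(4, y) = 2*y + 20; no integer root y with |y| ≤ 4.
Only singular point on the grid: (0, -2).
Classify: substitute x = 0 + u, y = -2 + v and expand: f = u**2*v - u**2 + v**2.
No constant or linear terms (consistent with a singular point). Quadratic part: -u**2 + v**2. Cubic part: u**2*v.
The quadratic part v**2 - u**2 = (v − u)(v + u) splits into two distinct linear factors, so there are two distinct tangent lines y − -2 = ±(x − 0) — this is a node (ordinary double point).
Classification: node.


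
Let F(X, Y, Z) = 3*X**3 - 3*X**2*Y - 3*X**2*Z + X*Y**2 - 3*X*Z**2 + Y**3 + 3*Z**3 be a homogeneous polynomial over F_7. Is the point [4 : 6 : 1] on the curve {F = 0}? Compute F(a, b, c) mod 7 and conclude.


F(4,6,1) ≡ 4 (mod 7); P is NOT on the curve.

Evaluate F(4, 6, 1) term-by-term (mod 7).
  3*X**3 ↦ 3·64·1·1 = 192
  -3*X**2*Y ↦ -3·16·6·1 = -288
  -3*X**2*Z ↦ -3·16·1·1 = -48
  X*Y**2 ↦ 1·4·36·1 = 144
  -3*X*Z**2 ↦ -3·4·1·1 = -12
  Y**3 ↦ 1·1·216·1 = 216
  3*Z**3 ↦ 3·1·1·1 = 3
Sum: F(4, 6, 1) = (192) + (-288) + (-48) + (144) + (-12) + (216) + (3) = 207.
Reducing mod 7: 207 ≡ 4 (mod 7).
Since F(a, b, c) ≡ 4 ≠ 0 (mod 7), P does NOT lie on the curve.


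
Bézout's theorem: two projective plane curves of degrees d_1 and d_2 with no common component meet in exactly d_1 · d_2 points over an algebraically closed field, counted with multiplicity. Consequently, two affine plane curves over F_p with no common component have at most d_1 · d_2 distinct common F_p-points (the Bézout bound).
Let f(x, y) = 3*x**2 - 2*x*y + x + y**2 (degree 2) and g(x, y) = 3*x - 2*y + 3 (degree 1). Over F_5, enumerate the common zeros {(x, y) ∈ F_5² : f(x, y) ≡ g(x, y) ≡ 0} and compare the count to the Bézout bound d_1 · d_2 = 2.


Common zeros: {(2, 2), (3, 1)}; count = 2; Bézout bound = 2.

deg(f) = 2, deg(g) = 1, so Bézout bound = 2.
Scan x ∈ F_5. For each x, list the y ∈ F_5 with f(x, y) ≡ 0 and those with g(x, y) ≡ 0 (mod 5); the common zeros in that column are the intersection.
  x = 0: f ≡ 0 at y ∈ {0}; g ≡ 0 at y ∈ {4}; common: ∅.
  x = 1: f ≡ 0 at y ∈ ∅; g ≡ 0 at y ∈ {3}; common: ∅.
  x = 2: f ≡ 0 at y ∈ {2}; g ≡ 0 at y ∈ {2}; common: {2}.
  x = 3: f ≡ 0 at y ∈ {0, 1}; g ≡ 0 at y ∈ {1}; common: {1}.
  x = 4: f ≡ 0 at y ∈ {1, 2}; g ≡ 0 at y ∈ {0}; common: ∅.
Collecting: common zeros = {(2, 2), (3, 1)}, so the count is 2.
Comparison with the Bézout bound: 2 ≤ 2 = deg(f)·deg(g), as expected for curves with no common component (the bound is attained).


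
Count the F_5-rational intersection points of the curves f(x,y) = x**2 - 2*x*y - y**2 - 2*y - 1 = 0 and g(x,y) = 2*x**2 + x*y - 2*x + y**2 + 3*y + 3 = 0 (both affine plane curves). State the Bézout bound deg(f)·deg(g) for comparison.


Common zeros: {(3, 4)}; count = 1; Bézout bound = 4.

deg(f) = 2, deg(g) = 2, so Bézout bound = 4.
Scan x ∈ F_5. For each x, list the y ∈ F_5 with f(x, y) ≡ 0 and those with g(x, y) ≡ 0 (mod 5); the common zeros in that column are the intersection.
  x = 0: f ≡ 0 at y ∈ {4}; g ≡ 0 at y ∈ ∅; common: ∅.
  x = 1: f ≡ 0 at y ∈ {0, 1}; g ≡ 0 at y ∈ {2, 4}; common: ∅.
  x = 2: f ≡ 0 at y ∈ ∅; g ≡ 0 at y ∈ ∅; common: ∅.
  x = 3: f ≡ 0 at y ∈ {3, 4}; g ≡ 0 at y ∈ {0, 4}; common: {4}.
  x = 4: f ≡ 0 at y ∈ {0}; g ≡ 0 at y ∈ {1, 2}; common: ∅.
Collecting: common zeros = {(3, 4)}, so the count is 1.
Comparison with the Bézout bound: 1 ≤ 4 = deg(f)·deg(g), as expected for curves with no common component (the affine F_5-count falls short of the bound because intersections may lie at infinity, over extension fields, or carry multiplicity).


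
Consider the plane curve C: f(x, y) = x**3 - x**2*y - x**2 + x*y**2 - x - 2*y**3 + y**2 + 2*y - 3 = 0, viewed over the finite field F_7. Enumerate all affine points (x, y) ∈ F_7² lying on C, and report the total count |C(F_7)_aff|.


Affine F_7-points: {(0, 3), (3, 1), (4, 4), (4, 5)}; count = 4.

For each of the 49 pairs (x, y) ∈ F_7², evaluate f(x, y) mod 7. Record the zeros.
  x = 0: [0↦4, 1↦5, 2↦3, 3↦0, 4↦5, 5↦6, 6↦5]  zeros at y ∈ {3}
  x = 1: [0↦3, 1↦4, 2↦4, 3↦5, 4↦2, 5↦4, 6↦6]  zeros at y ∈ ∅
  x = 2: [0↦6, 1↦5, 2↦5, 3↦1, 4↦2, 5↦3, 6↦6]  zeros at y ∈ ∅
  x = 3: [0↦5, 1↦0, 2↦5, 3↦1, 4↦4, 5↦2, 6↦4]  zeros at y ∈ {1}
  x = 4: [0↦6, 1↦2, 2↦3, 3↦4, 4↦0, 5↦0, 6↦6]  zeros at y ∈ {4, 5}
  x = 5: [0↦1, 1↦3, 2↦5, 3↦2, 4↦3, 5↦3, 6↦4]  zeros at y ∈ ∅
  x = 6: [0↦3, 1↦2, 2↦3, 3↦1, 4↦5, 5↦3, 6↦4]  zeros at y ∈ ∅
Collecting zeros: affine points = {(0, 3), (3, 1), (4, 4), (4, 5)}.
Total count |C(F_7)_aff| = 4.


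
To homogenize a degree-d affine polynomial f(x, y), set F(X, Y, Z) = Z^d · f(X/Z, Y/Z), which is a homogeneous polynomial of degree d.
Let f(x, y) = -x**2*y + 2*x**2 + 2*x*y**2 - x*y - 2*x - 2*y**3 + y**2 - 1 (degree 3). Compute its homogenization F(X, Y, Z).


F(X, Y, Z) = -X**2*Y + 2*X**2*Z + 2*X*Y**2 - X*Y*Z - 2*X*Z**2 - 2*Y**3 + Y**2*Z - Z**3

deg(f) = 3.
Substitute x = X/Z, y = Y/Z into f, then multiply by Z^3.
  monomial -1·x^2·y^1 ↦ -1·X^2·Y^1·Z^0.
  monomial 2·x^2·y^0 ↦ 2·X^2·Y^0·Z^1.
  monomial 2·x^1·y^2 ↦ 2·X^1·Y^2·Z^0.
  monomial -1·x^1·y^1 ↦ -1·X^1·Y^1·Z^1.
  monomial -2·x^1·y^0 ↦ -2·X^1·Y^0·Z^2.
  monomial -2·x^0·y^3 ↦ -2·X^0·Y^3·Z^0.
  monomial 1·x^0·y^2 ↦ 1·X^0·Y^2·Z^1.
  monomial -1·x^0·y^0 ↦ -1·X^0·Y^0·Z^3.
Collecting: F(X, Y, Z) = -X**2*Y + 2*X**2*Z + 2*X*Y**2 - X*Y*Z - 2*X*Z**2 - 2*Y**3 + Y**2*Z - Z**3.


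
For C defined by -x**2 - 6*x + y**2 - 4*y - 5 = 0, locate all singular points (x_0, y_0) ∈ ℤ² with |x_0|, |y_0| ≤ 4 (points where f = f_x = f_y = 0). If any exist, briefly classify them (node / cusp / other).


Singular points: {(-3, 2)}; classification: node.

Compute partial derivatives:
  f_x = -2*x - 6.
  f_y = 2*y - 4.
Scan x_0 ∈ {−4, ..., 4}. For each x_0, f_y(x_0, y) is a polynomial in y; find its integer roots y ∈ {−4, ..., 4}, then test f_x and f at those candidates.
  x = -4: f_y(-4, y) = 2*y - 4; vanishes at y ∈ {2}. (-4, 2): f_x = 2 ≠ 0.
  x = -3: f_y(-3, y) = 2*y - 4; vanishes at y ∈ {2}. (-3, 2): f_x = 0, f = 0 — SINGULAR.
  x = -2: f_y(-2, y) = 2*y - 4; vanishes at y ∈ {2}. (-2, 2): f_x = -2 ≠ 0.
  x = -1: f_y(-1, y) = 2*y - 4; vanishes at y ∈ {2}. (-1, 2): f_x = -4 ≠ 0.
  x = 0: f_y(0, y) = 2*y - 4; vanishes at y ∈ {2}. (0, 2): f_x = -6 ≠ 0.
  x = 1: f_y(1, y) = 2*y - 4; vanishes at y ∈ {2}. (1, 2): f_x = -8 ≠ 0.
  x = 2: f_y(2, y) = 2*y - 4; vanishes at y ∈ {2}. (2, 2): f_x = -10 ≠ 0.
  x = 3: f_y(3, y) = 2*y - 4; vanishes at y ∈ {2}. (3, 2): f_x = -12 ≠ 0.
  x = 4: f_y(4, y) = 2*y - 4; vanishes at y ∈ {2}. (4, 2): f_x = -14 ≠ 0.
Only singular point on the grid: (-3, 2).
Classify: substitute x = -3 + u, y = 2 + v and expand: f = -u**2 + v**2.
No constant or linear terms (consistent with a singular point). Quadratic part: -u**2 + v**2. Cubic part: 0.
The quadratic part v**2 - u**2 = (v − u)(v + u) splits into two distinct linear factors, so there are two distinct tangent lines y − 2 = ±(x − -3) — this is a node (ordinary double point).
Classification: node.


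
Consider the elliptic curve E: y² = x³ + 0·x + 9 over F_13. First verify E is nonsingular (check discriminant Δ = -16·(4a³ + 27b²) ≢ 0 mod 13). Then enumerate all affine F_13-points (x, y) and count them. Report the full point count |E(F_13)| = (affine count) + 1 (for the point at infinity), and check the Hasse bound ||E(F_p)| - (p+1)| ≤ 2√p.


Affine points = {(0, 3), (0, 10), (1, 6), (1, 7), (2, 2), (2, 11), (3, 6), (3, 7), (5, 2), (5, 11), (6, 2), (6, 11), (7, 1), (7, 12), (8, 1), (8, 12), (9, 6), (9, 7), (11, 1), (11, 12)}; affine count = 20; |E(F_13)| = 21.

Discriminant check: Δ ∝ 4a³ + 27b² = 4·0³ + 27·9² = 4·0 + 27·81 ≡ 3 (mod 13). Nonzero ⇒ E is nonsingular.
For each x ∈ F_13, compute rhs = x³ + 0·x + 9 mod 13, then count y ∈ F_13 with y² ≡ rhs.
  x = 0: rhs = 9, matching y values: 3, 10 (2 points).
  x = 1: rhs = 10, matching y values: 6, 7 (2 points).
  x = 2: rhs = 4, matching y values: 2, 11 (2 points).
  x = 3: rhs = 10, matching y values: 6, 7 (2 points).
  x = 4: rhs = 8, matching y values: none (0 points).
  x = 5: rhs = 4, matching y values: 2, 11 (2 points).
  x = 6: rhs = 4, matching y values: 2, 11 (2 points).
  x = 7: rhs = 1, matching y values: 1, 12 (2 points).
  x = 8: rhs = 1, matching y values: 1, 12 (2 points).
  x = 9: rhs = 10, matching y values: 6, 7 (2 points).
  x = 10: rhs = 8, matching y values: none (0 points).
  x = 11: rhs = 1, matching y values: 1, 12 (2 points).
  x = 12: rhs = 8, matching y values: none (0 points).
Total affine count: 20.
Full point count |E(F_13)| = 20 + 1 = 21.
Hasse bound: |21 − (13+1)| = |7| = 7 ≤ 2√13 ≈ 7.2111 ✓.


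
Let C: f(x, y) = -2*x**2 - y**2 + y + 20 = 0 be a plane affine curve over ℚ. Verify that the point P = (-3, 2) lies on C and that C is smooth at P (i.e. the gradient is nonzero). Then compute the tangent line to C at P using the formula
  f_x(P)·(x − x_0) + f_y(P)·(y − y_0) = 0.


Tangent line at P: 12*x - 3*y + 42 = 0.

Step 1: f(-3, 2) = 0, so P lies on C.
Step 2: partial derivatives
  f_x(x, y) = -4*x, f_y(x, y) = 1 - 2*y.
  f_x(P) = 12, f_y(P) = -3 (gradient nonzero, so P is smooth).
Step 3: tangent line at P: 12·(x − -3) + -3·(y − 2) = 0.
Expanding: 12*x - 3*y + 42 = 0.


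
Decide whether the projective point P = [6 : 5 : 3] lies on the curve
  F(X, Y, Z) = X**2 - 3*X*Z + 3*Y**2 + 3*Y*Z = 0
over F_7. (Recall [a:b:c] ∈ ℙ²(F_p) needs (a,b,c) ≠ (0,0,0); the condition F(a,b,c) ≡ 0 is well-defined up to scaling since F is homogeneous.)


F(6,5,3) ≡ 4 (mod 7); P is NOT on the curve.

Evaluate F(6, 5, 3) term-by-term (mod 7).
  X**2 ↦ 1·36·1·1 = 36
  -3*X*Z ↦ -3·6·1·3 = -54
  3*Y**2 ↦ 3·1·25·1 = 75
  3*Y*Z ↦ 3·1·5·3 = 45
Sum: F(6, 5, 3) = (36) + (-54) + (75) + (45) = 102.
Reducing mod 7: 102 ≡ 4 (mod 7).
Since F(a, b, c) ≡ 4 ≠ 0 (mod 7), P does NOT lie on the curve.


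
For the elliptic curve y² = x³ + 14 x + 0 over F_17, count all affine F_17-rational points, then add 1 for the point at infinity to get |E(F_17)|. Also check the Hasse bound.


Affine points = {(0, 0), (1, 7), (1, 10), (2, 6), (2, 11), (3, 1), (3, 16), (4, 1), (4, 16), (5, 5), (5, 12), (7, 4), (7, 13), (10, 1), (10, 16), (12, 3), (12, 14), (13, 4), (13, 13), (14, 4), (14, 13), (15, 7), (15, 10), (16, 6), (16, 11)}; affine count = 25; |E(F_17)| = 26.

Discriminant check: Δ ∝ 4a³ + 27b² = 4·14³ + 27·0² = 4·2744 + 27·0 ≡ 11 (mod 17). Nonzero ⇒ E is nonsingular.
For each x ∈ F_17, compute rhs = x³ + 14·x + 0 mod 17, then count y ∈ F_17 with y² ≡ rhs.
  x = 0: rhs = 0, matching y values: 0 (1 points).
  x = 1: rhs = 15, matching y values: 7, 10 (2 points).
  x = 2: rhs = 2, matching y values: 6, 11 (2 points).
  x = 3: rhs = 1, matching y values: 1, 16 (2 points).
  x = 4: rhs = 1, matching y values: 1, 16 (2 points).
  x = 5: rhs = 8, matching y values: 5, 12 (2 points).
  x = 6: rhs = 11, matching y values: none (0 points).
  x = 7: rhs = 16, matching y values: 4, 13 (2 points).
  x = 8: rhs = 12, matching y values: none (0 points).
  x = 9: rhs = 5, matching y values: none (0 points).
  x = 10: rhs = 1, matching y values: 1, 16 (2 points).
  x = 11: rhs = 6, matching y values: none (0 points).
  x = 12: rhs = 9, matching y values: 3, 14 (2 points).
  x = 13: rhs = 16, matching y values: 4, 13 (2 points).
  x = 14: rhs = 16, matching y values: 4, 13 (2 points).
  x = 15: rhs = 15, matching y values: 7, 10 (2 points).
  x = 16: rhs = 2, matching y values: 6, 11 (2 points).
Total affine count: 25.
Full point count |E(F_17)| = 25 + 1 = 26.
Hasse bound: |26 − (17+1)| = |8| = 8 ≤ 2√17 ≈ 8.2462 ✓.


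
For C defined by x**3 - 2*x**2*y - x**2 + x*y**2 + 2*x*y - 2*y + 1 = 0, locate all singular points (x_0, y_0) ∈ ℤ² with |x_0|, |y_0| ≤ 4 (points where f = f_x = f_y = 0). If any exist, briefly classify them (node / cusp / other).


Singular points: {(1, 1)}; classification: cusp.

Compute partial derivatives:
  f_x = 3*x**2 - 4*x*y - 2*x + y**2 + 2*y.
  f_y = -2*x**2 + 2*x*y + 2*x - 2.
Scan x_0 ∈ {−4, ..., 4}. For each x_0, f_y(x_0, y) is a polynomial in y; find its integer roots y ∈ {−4, ..., 4}, then test f_x and f at those candidates.
  x = -4: f_y(-4, y) = -8*y - 42; no integer root y with |y| ≤ 4.
  x = -3: f_y(-3, y) = -6*y - 26; no integer root y with |y| ≤ 4.
  x = -2: f_y(-2, y) = -4*y - 14; no integer root y with |y| ≤ 4.
  x = -1: f_y(-1, y) = -2*y - 6; vanishes at y ∈ {-3}. (-1, -3): f_x = -4 ≠ 0.
  x = 0: f_y(0, y) = -2; no integer root y with |y| ≤ 4.
  x = 1: f_y(1, y) = 2*y - 2; vanishes at y ∈ {1}. (1, 1): f_x = 0, f = 0 — SINGULAR.
  x = 2: f_y(2, y) = 4*y - 6; no integer root y with |y| ≤ 4.
  x = 3: f_y(3, y) = 6*y - 14; no integer root y with |y| ≤ 4.
  x = 4: f_y(4, y) = 8*y - 26; no integer root y with |y| ≤ 4.
Only singular point on the grid: (1, 1).
Classify: substitute x = 1 + u, y = 1 + v and expand: f = u**3 - 2*u**2*v + u*v**2 + v**2.
No constant or linear terms (consistent with a singular point). Quadratic part: v**2. Cubic part: u**3 - 2*u**2*v + u*v**2.
The quadratic part v**2 is a perfect square, so there is a single (double) tangent line v = 0, i.e. y = 1. Restricting the cubic part to that line (v = 0) leaves u**3 ≠ 0, so f is not divisible by v and the branch is v² ≈ -u**3 to lowest order — this is a cusp.
Classification: cusp.


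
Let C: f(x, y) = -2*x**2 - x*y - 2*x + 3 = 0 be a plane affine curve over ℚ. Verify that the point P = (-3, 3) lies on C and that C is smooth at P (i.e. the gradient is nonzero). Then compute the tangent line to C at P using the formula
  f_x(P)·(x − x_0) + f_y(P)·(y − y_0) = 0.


Tangent line at P: 7*x + 3*y + 12 = 0.

Step 1: f(-3, 3) = 0, so P lies on C.
Step 2: partial derivatives
  f_x(x, y) = -4*x - y - 2, f_y(x, y) = -x.
  f_x(P) = 7, f_y(P) = 3 (gradient nonzero, so P is smooth).
Step 3: tangent line at P: 7·(x − -3) + 3·(y − 3) = 0.
Expanding: 7*x + 3*y + 12 = 0.


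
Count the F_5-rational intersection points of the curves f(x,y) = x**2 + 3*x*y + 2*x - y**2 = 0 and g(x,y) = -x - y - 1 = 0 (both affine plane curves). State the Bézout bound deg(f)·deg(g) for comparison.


Common zeros: ∅; count = 0; Bézout bound = 2.

deg(f) = 2, deg(g) = 1, so Bézout bound = 2.
Scan x ∈ F_5. For each x, list the y ∈ F_5 with f(x, y) ≡ 0 and those with g(x, y) ≡ 0 (mod 5); the common zeros in that column are the intersection.
  x = 0: f ≡ 0 at y ∈ {0}; g ≡ 0 at y ∈ {4}; common: ∅.
  x = 1: f ≡ 0 at y ∈ {1, 2}; g ≡ 0 at y ∈ {3}; common: ∅.
  x = 2: f ≡ 0 at y ∈ ∅; g ≡ 0 at y ∈ {2}; common: ∅.
  x = 3: f ≡ 0 at y ∈ {0, 4}; g ≡ 0 at y ∈ {1}; common: ∅.
  x = 4: f ≡ 0 at y ∈ {1}; g ≡ 0 at y ∈ {0}; common: ∅.
Collecting: common zeros = ∅, so the count is 0.
Comparison with the Bézout bound: 0 ≤ 2 = deg(f)·deg(g), as expected for curves with no common component (the affine F_5-count falls short of the bound because intersections may lie at infinity, over extension fields, or carry multiplicity).


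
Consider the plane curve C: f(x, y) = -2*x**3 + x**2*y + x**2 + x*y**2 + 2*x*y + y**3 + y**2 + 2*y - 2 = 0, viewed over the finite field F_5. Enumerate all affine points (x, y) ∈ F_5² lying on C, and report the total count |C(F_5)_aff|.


Affine F_5-points: {(0, 3), (1, 1), (2, 1), (2, 3), (3, 1)}; count = 5.

For each of the 25 pairs (x, y) ∈ F_5², evaluate f(x, y) mod 5. Record the zeros.
  x = 0: [0↦3, 1↦2, 2↦4, 3↦0, 4↦1]  zeros at y ∈ {3}
  x = 1: [0↦2, 1↦0, 2↦3, 3↦2, 4↦3]  zeros at y ∈ {1}
  x = 2: [0↦1, 1↦0, 2↦1, 3↦0, 4↦3]  zeros at y ∈ {1, 3}
  x = 3: [0↦3, 1↦0, 2↦1, 3↦2, 4↦4]  zeros at y ∈ {1}
  x = 4: [0↦1, 1↦3, 2↦1, 3↦1, 4↦4]  zeros at y ∈ ∅
Collecting zeros: affine points = {(0, 3), (1, 1), (2, 1), (2, 3), (3, 1)}.
Total count |C(F_5)_aff| = 5.


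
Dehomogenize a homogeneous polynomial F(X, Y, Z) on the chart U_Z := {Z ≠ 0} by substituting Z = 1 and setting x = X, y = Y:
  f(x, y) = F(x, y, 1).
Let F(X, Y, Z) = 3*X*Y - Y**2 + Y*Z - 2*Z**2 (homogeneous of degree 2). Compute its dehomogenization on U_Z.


f(x, y) = 3*x*y - y**2 + y - 2

On U_Z we set Z = 1. Each monomial c·X^i·Y^j·Z^k in F becomes c·x^i·y^j·1^k = c·x^i·y^j.
Substituting Z = 1: F(X, Y, 1) = 3*x*y - y**2 + y - 2.
Note: deg(f) ≤ deg(F) = 2; strict inequality happens when F is divisible by Z (lost terms).


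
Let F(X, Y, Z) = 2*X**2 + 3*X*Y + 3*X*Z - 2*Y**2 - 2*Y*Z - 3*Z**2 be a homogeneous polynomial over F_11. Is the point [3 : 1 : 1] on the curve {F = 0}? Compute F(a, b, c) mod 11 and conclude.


F(3,1,1) ≡ 7 (mod 11); P is NOT on the curve.

Evaluate F(3, 1, 1) term-by-term (mod 11).
  2*X**2 ↦ 2·9·1·1 = 18
  3*X*Y ↦ 3·3·1·1 = 9
  3*X*Z ↦ 3·3·1·1 = 9
  -2*Y**2 ↦ -2·1·1·1 = -2
  -2*Y*Z ↦ -2·1·1·1 = -2
  -3*Z**2 ↦ -3·1·1·1 = -3
Sum: F(3, 1, 1) = (18) + (9) + (9) + (-2) + (-2) + (-3) = 29.
Reducing mod 11: 29 ≡ 7 (mod 11).
Since F(a, b, c) ≡ 7 ≠ 0 (mod 11), P does NOT lie on the curve.


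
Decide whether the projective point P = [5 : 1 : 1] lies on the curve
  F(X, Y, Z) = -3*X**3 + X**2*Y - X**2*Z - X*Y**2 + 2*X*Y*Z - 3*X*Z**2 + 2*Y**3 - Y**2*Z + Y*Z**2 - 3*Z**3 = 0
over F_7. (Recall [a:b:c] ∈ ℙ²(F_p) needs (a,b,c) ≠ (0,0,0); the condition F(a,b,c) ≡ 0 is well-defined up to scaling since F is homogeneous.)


F(5,1,1) ≡ 6 (mod 7); P is NOT on the curve.

Evaluate F(5, 1, 1) term-by-term (mod 7).
  -3*X**3 ↦ -3·125·1·1 = -375
  X**2*Y ↦ 1·25·1·1 = 25
  -X**2*Z ↦ -1·25·1·1 = -25
  -X*Y**2 ↦ -1·5·1·1 = -5
  2*X*Y*Z ↦ 2·5·1·1 = 10
  -3*X*Z**2 ↦ -3·5·1·1 = -15
  2*Y**3 ↦ 2·1·1·1 = 2
  -Y**2*Z ↦ -1·1·1·1 = -1
  Y*Z**2 ↦ 1·1·1·1 = 1
  -3*Z**3 ↦ -3·1·1·1 = -3
Sum: F(5, 1, 1) = (-375) + (25) + (-25) + (-5) + (10) + (-15) + (2) + (-1) + (1) + (-3) = -386.
Reducing mod 7: -386 ≡ 6 (mod 7).
Since F(a, b, c) ≡ 6 ≠ 0 (mod 7), P does NOT lie on the curve.


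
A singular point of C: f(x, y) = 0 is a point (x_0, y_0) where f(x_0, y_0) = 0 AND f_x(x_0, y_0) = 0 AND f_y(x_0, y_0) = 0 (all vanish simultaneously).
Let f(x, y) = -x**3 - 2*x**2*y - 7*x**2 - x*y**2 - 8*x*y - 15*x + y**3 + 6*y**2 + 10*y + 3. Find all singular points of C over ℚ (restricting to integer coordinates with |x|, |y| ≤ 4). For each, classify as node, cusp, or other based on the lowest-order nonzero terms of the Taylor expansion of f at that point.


Singular points: {(-1, -2)}; classification: cusp.

Compute partial derivatives:
  f_x = -3*x**2 - 4*x*y - 14*x - y**2 - 8*y - 15.
  f_y = -2*x**2 - 2*x*y - 8*x + 3*y**2 + 12*y + 10.
Scan x_0 ∈ {−4, ..., 4}. For each x_0, f_y(x_0, y) is a polynomial in y; find its integer roots y ∈ {−4, ..., 4}, then test f_x and f at those candidates.
  x = -4: f_y(-4, y) = 3*y**2 + 20*y + 10; no integer root y with |y| ≤ 4.
  x = -3: f_y(-3, y) = 3*y**2 + 18*y + 16; no integer root y with |y| ≤ 4.
  x = -2: f_y(-2, y) = 3*y**2 + 16*y + 18; no integer root y with |y| ≤ 4.
  x = -1: f_y(-1, y) = 3*y**2 + 14*y + 16; vanishes at y ∈ {-2}. (-1, -2): f_x = 0, f = 0 — SINGULAR.
  x = 0: f_y(0, y) = 3*y**2 + 12*y + 10; no integer root y with |y| ≤ 4.
  x = 1: f_y(1, y) = 3*y**2 + 10*y; vanishes at y ∈ {0}. (1, 0): f_x = -32 ≠ 0.
  x = 2: f_y(2, y) = 3*y**2 + 8*y - 14; no integer root y with |y| ≤ 4.
  x = 3: f_y(3, y) = 3*y**2 + 6*y - 32; no integer root y with |y| ≤ 4.
  x = 4: f_y(4, y) = 3*y**2 + 4*y - 54; no integer root y with |y| ≤ 4.
Only singular point on the grid: (-1, -2).
Classify: substitute x = -1 + u, y = -2 + v and expand: f = -u**3 - 2*u**2*v - u*v**2 + v**3 + v**2.
No constant or linear terms (consistent with a singular point). Quadratic part: v**2. Cubic part: -u**3 - 2*u**2*v - u*v**2 + v**3.
The quadratic part v**2 is a perfect square, so there is a single (double) tangent line v = 0, i.e. y = -2. Restricting the cubic part to that line (v = 0) leaves -u**3 ≠ 0, so f is not divisible by v and the branch is v² ≈ u**3 to lowest order — this is a cusp.
Classification: cusp.


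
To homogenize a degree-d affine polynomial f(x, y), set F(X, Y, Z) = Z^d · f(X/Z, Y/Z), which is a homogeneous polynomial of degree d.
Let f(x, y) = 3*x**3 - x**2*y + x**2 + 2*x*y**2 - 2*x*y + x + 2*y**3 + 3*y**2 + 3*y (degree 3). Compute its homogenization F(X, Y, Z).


F(X, Y, Z) = 3*X**3 - X**2*Y + X**2*Z + 2*X*Y**2 - 2*X*Y*Z + X*Z**2 + 2*Y**3 + 3*Y**2*Z + 3*Y*Z**2

deg(f) = 3.
Substitute x = X/Z, y = Y/Z into f, then multiply by Z^3.
  monomial 3·x^3·y^0 ↦ 3·X^3·Y^0·Z^0.
  monomial -1·x^2·y^1 ↦ -1·X^2·Y^1·Z^0.
  monomial 1·x^2·y^0 ↦ 1·X^2·Y^0·Z^1.
  monomial 2·x^1·y^2 ↦ 2·X^1·Y^2·Z^0.
  monomial -2·x^1·y^1 ↦ -2·X^1·Y^1·Z^1.
  monomial 1·x^1·y^0 ↦ 1·X^1·Y^0·Z^2.
  monomial 2·x^0·y^3 ↦ 2·X^0·Y^3·Z^0.
  monomial 3·x^0·y^2 ↦ 3·X^0·Y^2·Z^1.
  monomial 3·x^0·y^1 ↦ 3·X^0·Y^1·Z^2.
Collecting: F(X, Y, Z) = 3*X**3 - X**2*Y + X**2*Z + 2*X*Y**2 - 2*X*Y*Z + X*Z**2 + 2*Y**3 + 3*Y**2*Z + 3*Y*Z**2.


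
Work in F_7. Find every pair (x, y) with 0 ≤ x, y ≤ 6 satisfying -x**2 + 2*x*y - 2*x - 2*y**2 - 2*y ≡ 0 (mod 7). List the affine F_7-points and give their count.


Affine F_7-points: {(0, 0), (0, 6), (1, 3), (1, 4), (3, 3), (3, 6), (5, 0), (5, 4)}; count = 8.

For each of the 49 pairs (x, y) ∈ F_7², evaluate f(x, y) mod 7. Record the zeros.
  x = 0: [0↦0, 1↦3, 2↦2, 3↦4, 4↦2, 5↦3, 6↦0]  zeros at y ∈ {0, 6}
  x = 1: [0↦4, 1↦2, 2↦3, 3↦0, 4↦0, 5↦3, 6↦2]  zeros at y ∈ {3, 4}
  x = 2: [0↦6, 1↦6, 2↦2, 3↦1, 4↦3, 5↦1, 6↦2]  zeros at y ∈ ∅
  x = 3: [0↦6, 1↦1, 2↦6, 3↦0, 4↦4, 5↦4, 6↦0]  zeros at y ∈ {3, 6}
  x = 4: [0↦4, 1↦1, 2↦1, 3↦4, 4↦3, 5↦5, 6↦3]  zeros at y ∈ ∅
  x = 5: [0↦0, 1↦6, 2↦1, 3↦6, 4↦0, 5↦4, 6↦4]  zeros at y ∈ {0, 4}
  x = 6: [0↦1, 1↦2, 2↦6, 3↦6, 4↦2, 5↦1, 6↦3]  zeros at y ∈ ∅
Collecting zeros: affine points = {(0, 0), (0, 6), (1, 3), (1, 4), (3, 3), (3, 6), (5, 0), (5, 4)}.
Total count |C(F_7)_aff| = 8.


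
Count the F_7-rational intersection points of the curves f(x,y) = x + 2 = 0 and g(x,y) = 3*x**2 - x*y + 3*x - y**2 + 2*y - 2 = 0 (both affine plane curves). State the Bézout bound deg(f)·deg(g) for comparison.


Common zeros: {(5, 1), (5, 3)}; count = 2; Bézout bound = 2.

deg(f) = 1, deg(g) = 2, so Bézout bound = 2.
Scan x ∈ F_7. For each x, list the y ∈ F_7 with f(x, y) ≡ 0 and those with g(x, y) ≡ 0 (mod 7); the common zeros in that column are the intersection.
  x = 0: f ≡ 0 at y ∈ ∅; g ≡ 0 at y ∈ ∅; common: ∅.
  x = 1: f ≡ 0 at y ∈ ∅; g ≡ 0 at y ∈ ∅; common: ∅.
  x = 2: f ≡ 0 at y ∈ ∅; g ≡ 0 at y ∈ {3, 4}; common: ∅.
  x = 3: f ≡ 0 at y ∈ ∅; g ≡ 0 at y ∈ {2, 4}; common: ∅.
  x = 4: f ≡ 0 at y ∈ ∅; g ≡ 0 at y ∈ ∅; common: ∅.
  x = 5: f ≡ 0 at y ∈ {0, 1, 2, 3, 4, 5, 6}; g ≡ 0 at y ∈ {1, 3}; common: {1, 3}.
  x = 6: f ≡ 0 at y ∈ ∅; g ≡ 0 at y ∈ {1, 2}; common: ∅.
Collecting: common zeros = {(5, 1), (5, 3)}, so the count is 2.
Comparison with the Bézout bound: 2 ≤ 2 = deg(f)·deg(g), as expected for curves with no common component (the bound is attained).


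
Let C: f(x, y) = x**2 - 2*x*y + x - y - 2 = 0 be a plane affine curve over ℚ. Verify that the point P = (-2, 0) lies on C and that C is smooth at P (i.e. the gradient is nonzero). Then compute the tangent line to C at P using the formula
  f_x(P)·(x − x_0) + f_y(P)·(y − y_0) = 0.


Tangent line at P: -3*x + 3*y - 6 = 0.

Step 1: f(-2, 0) = 0, so P lies on C.
Step 2: partial derivatives
  f_x(x, y) = 2*x - 2*y + 1, f_y(x, y) = -2*x - 1.
  f_x(P) = -3, f_y(P) = 3 (gradient nonzero, so P is smooth).
Step 3: tangent line at P: -3·(x − -2) + 3·(y − 0) = 0.
Expanding: -3*x + 3*y - 6 = 0.


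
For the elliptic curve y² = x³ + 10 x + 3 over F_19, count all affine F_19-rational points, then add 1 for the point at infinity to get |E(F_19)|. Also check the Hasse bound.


Affine points = {(5, 8), (5, 11), (7, 6), (7, 13), (8, 5), (8, 14), (9, 9), (9, 10), (10, 1), (10, 18), (11, 0), (18, 7), (18, 12)}; affine count = 13; |E(F_19)| = 14.

Discriminant check: Δ ∝ 4a³ + 27b² = 4·10³ + 27·3² = 4·1000 + 27·9 ≡ 6 (mod 19). Nonzero ⇒ E is nonsingular.
For each x ∈ F_19, compute rhs = x³ + 10·x + 3 mod 19, then count y ∈ F_19 with y² ≡ rhs.
  x = 0: rhs = 3, matching y values: none (0 points).
  x = 1: rhs = 14, matching y values: none (0 points).
  x = 2: rhs = 12, matching y values: none (0 points).
  x = 3: rhs = 3, matching y values: none (0 points).
  x = 4: rhs = 12, matching y values: none (0 points).
  x = 5: rhs = 7, matching y values: 8, 11 (2 points).
  x = 6: rhs = 13, matching y values: none (0 points).
  x = 7: rhs = 17, matching y values: 6, 13 (2 points).
  x = 8: rhs = 6, matching y values: 5, 14 (2 points).
  x = 9: rhs = 5, matching y values: 9, 10 (2 points).
  x = 10: rhs = 1, matching y values: 1, 18 (2 points).
  x = 11: rhs = 0, matching y values: 0 (1 points).
  x = 12: rhs = 8, matching y values: none (0 points).
  x = 13: rhs = 12, matching y values: none (0 points).
  x = 14: rhs = 18, matching y values: none (0 points).
  x = 15: rhs = 13, matching y values: none (0 points).
  x = 16: rhs = 3, matching y values: none (0 points).
  x = 17: rhs = 13, matching y values: none (0 points).
  x = 18: rhs = 11, matching y values: 7, 12 (2 points).
Total affine count: 13.
Full point count |E(F_19)| = 13 + 1 = 14.
Hasse bound: |14 − (19+1)| = |-6| = 6 ≤ 2√19 ≈ 8.7178 ✓.
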